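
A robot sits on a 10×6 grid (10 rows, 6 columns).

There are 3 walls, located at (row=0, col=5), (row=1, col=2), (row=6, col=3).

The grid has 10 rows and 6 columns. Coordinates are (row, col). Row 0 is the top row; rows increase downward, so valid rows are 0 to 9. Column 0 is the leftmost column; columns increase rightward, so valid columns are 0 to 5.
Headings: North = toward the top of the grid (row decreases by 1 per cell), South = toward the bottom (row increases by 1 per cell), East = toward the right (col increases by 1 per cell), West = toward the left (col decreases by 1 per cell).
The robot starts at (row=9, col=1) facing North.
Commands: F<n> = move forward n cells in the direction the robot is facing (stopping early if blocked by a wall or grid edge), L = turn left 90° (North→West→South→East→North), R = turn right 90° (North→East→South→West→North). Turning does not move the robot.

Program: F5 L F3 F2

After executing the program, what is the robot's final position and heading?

Answer: Final position: (row=4, col=0), facing West

Derivation:
Start: (row=9, col=1), facing North
  F5: move forward 5, now at (row=4, col=1)
  L: turn left, now facing West
  F3: move forward 1/3 (blocked), now at (row=4, col=0)
  F2: move forward 0/2 (blocked), now at (row=4, col=0)
Final: (row=4, col=0), facing West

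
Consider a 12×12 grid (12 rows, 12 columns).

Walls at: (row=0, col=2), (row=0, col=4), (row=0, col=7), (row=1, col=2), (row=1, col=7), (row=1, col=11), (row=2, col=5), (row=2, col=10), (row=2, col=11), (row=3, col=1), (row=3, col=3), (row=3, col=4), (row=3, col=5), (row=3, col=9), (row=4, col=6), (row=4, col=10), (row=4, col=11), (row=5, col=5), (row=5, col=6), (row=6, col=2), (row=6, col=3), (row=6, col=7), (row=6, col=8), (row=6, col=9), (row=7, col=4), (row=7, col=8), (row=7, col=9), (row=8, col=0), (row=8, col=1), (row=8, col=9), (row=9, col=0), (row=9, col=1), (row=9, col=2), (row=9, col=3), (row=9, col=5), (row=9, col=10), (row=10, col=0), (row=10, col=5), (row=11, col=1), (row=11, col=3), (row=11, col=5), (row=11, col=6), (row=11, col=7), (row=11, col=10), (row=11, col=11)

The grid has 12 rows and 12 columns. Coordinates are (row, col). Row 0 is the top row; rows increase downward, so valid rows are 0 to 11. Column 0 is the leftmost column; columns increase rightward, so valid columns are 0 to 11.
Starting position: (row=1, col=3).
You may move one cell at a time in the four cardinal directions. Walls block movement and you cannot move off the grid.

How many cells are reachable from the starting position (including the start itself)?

BFS flood-fill from (row=1, col=3):
  Distance 0: (row=1, col=3)
  Distance 1: (row=0, col=3), (row=1, col=4), (row=2, col=3)
  Distance 2: (row=1, col=5), (row=2, col=2), (row=2, col=4)
  Distance 3: (row=0, col=5), (row=1, col=6), (row=2, col=1), (row=3, col=2)
  Distance 4: (row=0, col=6), (row=1, col=1), (row=2, col=0), (row=2, col=6), (row=4, col=2)
  Distance 5: (row=0, col=1), (row=1, col=0), (row=2, col=7), (row=3, col=0), (row=3, col=6), (row=4, col=1), (row=4, col=3), (row=5, col=2)
  Distance 6: (row=0, col=0), (row=2, col=8), (row=3, col=7), (row=4, col=0), (row=4, col=4), (row=5, col=1), (row=5, col=3)
  Distance 7: (row=1, col=8), (row=2, col=9), (row=3, col=8), (row=4, col=5), (row=4, col=7), (row=5, col=0), (row=5, col=4), (row=6, col=1)
  Distance 8: (row=0, col=8), (row=1, col=9), (row=4, col=8), (row=5, col=7), (row=6, col=0), (row=6, col=4), (row=7, col=1)
  Distance 9: (row=0, col=9), (row=1, col=10), (row=4, col=9), (row=5, col=8), (row=6, col=5), (row=7, col=0), (row=7, col=2)
  Distance 10: (row=0, col=10), (row=5, col=9), (row=6, col=6), (row=7, col=3), (row=7, col=5), (row=8, col=2)
  Distance 11: (row=0, col=11), (row=5, col=10), (row=7, col=6), (row=8, col=3), (row=8, col=5)
  Distance 12: (row=5, col=11), (row=6, col=10), (row=7, col=7), (row=8, col=4), (row=8, col=6)
  Distance 13: (row=6, col=11), (row=7, col=10), (row=8, col=7), (row=9, col=4), (row=9, col=6)
  Distance 14: (row=7, col=11), (row=8, col=8), (row=8, col=10), (row=9, col=7), (row=10, col=4), (row=10, col=6)
  Distance 15: (row=8, col=11), (row=9, col=8), (row=10, col=3), (row=10, col=7), (row=11, col=4)
  Distance 16: (row=9, col=9), (row=9, col=11), (row=10, col=2), (row=10, col=8)
  Distance 17: (row=10, col=1), (row=10, col=9), (row=10, col=11), (row=11, col=2), (row=11, col=8)
  Distance 18: (row=10, col=10), (row=11, col=9)
Total reachable: 96 (grid has 99 open cells total)

Answer: Reachable cells: 96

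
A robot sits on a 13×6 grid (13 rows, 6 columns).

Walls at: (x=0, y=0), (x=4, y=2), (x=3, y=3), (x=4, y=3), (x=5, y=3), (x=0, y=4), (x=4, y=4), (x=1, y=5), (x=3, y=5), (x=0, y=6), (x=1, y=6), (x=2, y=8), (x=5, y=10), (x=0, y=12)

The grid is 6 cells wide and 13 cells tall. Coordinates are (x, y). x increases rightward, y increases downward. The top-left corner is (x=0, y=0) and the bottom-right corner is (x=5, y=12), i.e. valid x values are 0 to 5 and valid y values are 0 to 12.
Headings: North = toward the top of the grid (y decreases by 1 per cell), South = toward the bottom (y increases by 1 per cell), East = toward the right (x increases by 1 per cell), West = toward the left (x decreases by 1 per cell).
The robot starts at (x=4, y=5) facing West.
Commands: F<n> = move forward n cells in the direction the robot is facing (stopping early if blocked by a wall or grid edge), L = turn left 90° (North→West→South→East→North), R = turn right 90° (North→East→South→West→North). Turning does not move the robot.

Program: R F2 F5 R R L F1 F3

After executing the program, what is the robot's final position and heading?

Start: (x=4, y=5), facing West
  R: turn right, now facing North
  F2: move forward 0/2 (blocked), now at (x=4, y=5)
  F5: move forward 0/5 (blocked), now at (x=4, y=5)
  R: turn right, now facing East
  R: turn right, now facing South
  L: turn left, now facing East
  F1: move forward 1, now at (x=5, y=5)
  F3: move forward 0/3 (blocked), now at (x=5, y=5)
Final: (x=5, y=5), facing East

Answer: Final position: (x=5, y=5), facing East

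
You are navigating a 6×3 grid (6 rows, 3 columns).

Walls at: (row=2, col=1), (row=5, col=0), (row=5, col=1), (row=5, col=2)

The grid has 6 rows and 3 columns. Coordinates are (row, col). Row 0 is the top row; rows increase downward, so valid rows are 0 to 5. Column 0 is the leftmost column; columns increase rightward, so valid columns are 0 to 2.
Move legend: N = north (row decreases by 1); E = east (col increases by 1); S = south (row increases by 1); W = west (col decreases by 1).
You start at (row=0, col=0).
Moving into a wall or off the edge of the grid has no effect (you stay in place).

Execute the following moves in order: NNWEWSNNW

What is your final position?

Start: (row=0, col=0)
  N (north): blocked, stay at (row=0, col=0)
  N (north): blocked, stay at (row=0, col=0)
  W (west): blocked, stay at (row=0, col=0)
  E (east): (row=0, col=0) -> (row=0, col=1)
  W (west): (row=0, col=1) -> (row=0, col=0)
  S (south): (row=0, col=0) -> (row=1, col=0)
  N (north): (row=1, col=0) -> (row=0, col=0)
  N (north): blocked, stay at (row=0, col=0)
  W (west): blocked, stay at (row=0, col=0)
Final: (row=0, col=0)

Answer: Final position: (row=0, col=0)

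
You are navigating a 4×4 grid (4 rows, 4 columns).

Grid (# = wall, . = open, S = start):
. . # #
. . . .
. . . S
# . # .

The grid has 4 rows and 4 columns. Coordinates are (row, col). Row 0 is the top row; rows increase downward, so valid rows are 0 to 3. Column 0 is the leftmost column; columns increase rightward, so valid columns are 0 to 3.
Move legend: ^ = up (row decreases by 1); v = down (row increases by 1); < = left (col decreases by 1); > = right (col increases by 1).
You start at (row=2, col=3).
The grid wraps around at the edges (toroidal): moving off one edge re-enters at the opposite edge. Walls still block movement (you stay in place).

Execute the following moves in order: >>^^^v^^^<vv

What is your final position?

Answer: Final position: (row=2, col=0)

Derivation:
Start: (row=2, col=3)
  > (right): (row=2, col=3) -> (row=2, col=0)
  > (right): (row=2, col=0) -> (row=2, col=1)
  ^ (up): (row=2, col=1) -> (row=1, col=1)
  ^ (up): (row=1, col=1) -> (row=0, col=1)
  ^ (up): (row=0, col=1) -> (row=3, col=1)
  v (down): (row=3, col=1) -> (row=0, col=1)
  ^ (up): (row=0, col=1) -> (row=3, col=1)
  ^ (up): (row=3, col=1) -> (row=2, col=1)
  ^ (up): (row=2, col=1) -> (row=1, col=1)
  < (left): (row=1, col=1) -> (row=1, col=0)
  v (down): (row=1, col=0) -> (row=2, col=0)
  v (down): blocked, stay at (row=2, col=0)
Final: (row=2, col=0)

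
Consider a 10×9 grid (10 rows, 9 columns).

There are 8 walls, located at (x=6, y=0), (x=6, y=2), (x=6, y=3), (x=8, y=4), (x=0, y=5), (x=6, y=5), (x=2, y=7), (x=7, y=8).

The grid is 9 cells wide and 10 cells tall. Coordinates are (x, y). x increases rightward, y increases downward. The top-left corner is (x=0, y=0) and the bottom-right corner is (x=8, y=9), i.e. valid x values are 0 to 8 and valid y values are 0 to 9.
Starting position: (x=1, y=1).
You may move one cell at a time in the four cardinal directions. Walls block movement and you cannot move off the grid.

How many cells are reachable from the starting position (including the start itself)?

Answer: Reachable cells: 82

Derivation:
BFS flood-fill from (x=1, y=1):
  Distance 0: (x=1, y=1)
  Distance 1: (x=1, y=0), (x=0, y=1), (x=2, y=1), (x=1, y=2)
  Distance 2: (x=0, y=0), (x=2, y=0), (x=3, y=1), (x=0, y=2), (x=2, y=2), (x=1, y=3)
  Distance 3: (x=3, y=0), (x=4, y=1), (x=3, y=2), (x=0, y=3), (x=2, y=3), (x=1, y=4)
  Distance 4: (x=4, y=0), (x=5, y=1), (x=4, y=2), (x=3, y=3), (x=0, y=4), (x=2, y=4), (x=1, y=5)
  Distance 5: (x=5, y=0), (x=6, y=1), (x=5, y=2), (x=4, y=3), (x=3, y=4), (x=2, y=5), (x=1, y=6)
  Distance 6: (x=7, y=1), (x=5, y=3), (x=4, y=4), (x=3, y=5), (x=0, y=6), (x=2, y=6), (x=1, y=7)
  Distance 7: (x=7, y=0), (x=8, y=1), (x=7, y=2), (x=5, y=4), (x=4, y=5), (x=3, y=6), (x=0, y=7), (x=1, y=8)
  Distance 8: (x=8, y=0), (x=8, y=2), (x=7, y=3), (x=6, y=4), (x=5, y=5), (x=4, y=6), (x=3, y=7), (x=0, y=8), (x=2, y=8), (x=1, y=9)
  Distance 9: (x=8, y=3), (x=7, y=4), (x=5, y=6), (x=4, y=7), (x=3, y=8), (x=0, y=9), (x=2, y=9)
  Distance 10: (x=7, y=5), (x=6, y=6), (x=5, y=7), (x=4, y=8), (x=3, y=9)
  Distance 11: (x=8, y=5), (x=7, y=6), (x=6, y=7), (x=5, y=8), (x=4, y=9)
  Distance 12: (x=8, y=6), (x=7, y=7), (x=6, y=8), (x=5, y=9)
  Distance 13: (x=8, y=7), (x=6, y=9)
  Distance 14: (x=8, y=8), (x=7, y=9)
  Distance 15: (x=8, y=9)
Total reachable: 82 (grid has 82 open cells total)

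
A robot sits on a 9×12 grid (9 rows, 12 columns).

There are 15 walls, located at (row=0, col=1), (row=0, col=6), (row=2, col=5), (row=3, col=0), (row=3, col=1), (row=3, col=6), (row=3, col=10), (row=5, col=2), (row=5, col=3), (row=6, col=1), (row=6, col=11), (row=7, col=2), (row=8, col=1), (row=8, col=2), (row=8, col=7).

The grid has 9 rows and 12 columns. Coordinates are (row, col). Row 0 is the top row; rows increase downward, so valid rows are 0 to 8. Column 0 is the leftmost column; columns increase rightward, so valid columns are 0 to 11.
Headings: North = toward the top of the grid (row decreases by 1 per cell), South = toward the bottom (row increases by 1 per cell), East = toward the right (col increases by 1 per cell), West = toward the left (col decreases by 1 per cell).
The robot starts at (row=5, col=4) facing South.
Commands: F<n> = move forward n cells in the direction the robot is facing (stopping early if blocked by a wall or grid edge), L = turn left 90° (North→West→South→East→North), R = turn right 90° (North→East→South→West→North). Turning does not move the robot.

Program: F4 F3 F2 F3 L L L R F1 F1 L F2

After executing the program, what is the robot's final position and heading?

Answer: Final position: (row=6, col=2), facing West

Derivation:
Start: (row=5, col=4), facing South
  F4: move forward 3/4 (blocked), now at (row=8, col=4)
  F3: move forward 0/3 (blocked), now at (row=8, col=4)
  F2: move forward 0/2 (blocked), now at (row=8, col=4)
  F3: move forward 0/3 (blocked), now at (row=8, col=4)
  L: turn left, now facing East
  L: turn left, now facing North
  L: turn left, now facing West
  R: turn right, now facing North
  F1: move forward 1, now at (row=7, col=4)
  F1: move forward 1, now at (row=6, col=4)
  L: turn left, now facing West
  F2: move forward 2, now at (row=6, col=2)
Final: (row=6, col=2), facing West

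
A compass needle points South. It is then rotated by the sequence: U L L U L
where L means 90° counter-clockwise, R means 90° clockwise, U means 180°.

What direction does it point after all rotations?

Start: South
  U (U-turn (180°)) -> North
  L (left (90° counter-clockwise)) -> West
  L (left (90° counter-clockwise)) -> South
  U (U-turn (180°)) -> North
  L (left (90° counter-clockwise)) -> West
Final: West

Answer: Final heading: West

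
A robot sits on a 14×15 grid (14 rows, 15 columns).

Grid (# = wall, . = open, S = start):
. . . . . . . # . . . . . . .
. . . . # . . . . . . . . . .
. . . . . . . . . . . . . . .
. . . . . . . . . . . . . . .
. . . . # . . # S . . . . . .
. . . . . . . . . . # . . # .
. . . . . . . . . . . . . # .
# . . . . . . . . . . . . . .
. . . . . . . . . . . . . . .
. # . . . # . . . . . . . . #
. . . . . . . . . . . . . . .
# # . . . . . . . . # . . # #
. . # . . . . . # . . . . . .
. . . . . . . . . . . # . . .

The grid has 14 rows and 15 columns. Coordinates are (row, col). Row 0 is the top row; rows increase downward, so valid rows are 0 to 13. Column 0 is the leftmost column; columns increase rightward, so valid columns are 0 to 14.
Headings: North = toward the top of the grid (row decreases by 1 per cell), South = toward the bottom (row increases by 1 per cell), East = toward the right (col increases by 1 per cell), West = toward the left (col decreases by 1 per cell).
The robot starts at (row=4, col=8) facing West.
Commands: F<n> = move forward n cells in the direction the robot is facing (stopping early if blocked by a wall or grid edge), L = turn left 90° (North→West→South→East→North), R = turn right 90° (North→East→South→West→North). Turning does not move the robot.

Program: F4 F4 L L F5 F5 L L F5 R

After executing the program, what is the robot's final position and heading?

Start: (row=4, col=8), facing West
  F4: move forward 0/4 (blocked), now at (row=4, col=8)
  F4: move forward 0/4 (blocked), now at (row=4, col=8)
  L: turn left, now facing South
  L: turn left, now facing East
  F5: move forward 5, now at (row=4, col=13)
  F5: move forward 1/5 (blocked), now at (row=4, col=14)
  L: turn left, now facing North
  L: turn left, now facing West
  F5: move forward 5, now at (row=4, col=9)
  R: turn right, now facing North
Final: (row=4, col=9), facing North

Answer: Final position: (row=4, col=9), facing North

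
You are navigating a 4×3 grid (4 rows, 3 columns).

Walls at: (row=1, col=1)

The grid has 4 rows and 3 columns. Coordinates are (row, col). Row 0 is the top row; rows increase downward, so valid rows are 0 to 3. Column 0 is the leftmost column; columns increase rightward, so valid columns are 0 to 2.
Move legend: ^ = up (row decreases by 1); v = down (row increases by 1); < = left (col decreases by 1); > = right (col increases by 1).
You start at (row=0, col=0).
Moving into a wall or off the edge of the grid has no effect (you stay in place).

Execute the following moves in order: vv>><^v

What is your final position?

Start: (row=0, col=0)
  v (down): (row=0, col=0) -> (row=1, col=0)
  v (down): (row=1, col=0) -> (row=2, col=0)
  > (right): (row=2, col=0) -> (row=2, col=1)
  > (right): (row=2, col=1) -> (row=2, col=2)
  < (left): (row=2, col=2) -> (row=2, col=1)
  ^ (up): blocked, stay at (row=2, col=1)
  v (down): (row=2, col=1) -> (row=3, col=1)
Final: (row=3, col=1)

Answer: Final position: (row=3, col=1)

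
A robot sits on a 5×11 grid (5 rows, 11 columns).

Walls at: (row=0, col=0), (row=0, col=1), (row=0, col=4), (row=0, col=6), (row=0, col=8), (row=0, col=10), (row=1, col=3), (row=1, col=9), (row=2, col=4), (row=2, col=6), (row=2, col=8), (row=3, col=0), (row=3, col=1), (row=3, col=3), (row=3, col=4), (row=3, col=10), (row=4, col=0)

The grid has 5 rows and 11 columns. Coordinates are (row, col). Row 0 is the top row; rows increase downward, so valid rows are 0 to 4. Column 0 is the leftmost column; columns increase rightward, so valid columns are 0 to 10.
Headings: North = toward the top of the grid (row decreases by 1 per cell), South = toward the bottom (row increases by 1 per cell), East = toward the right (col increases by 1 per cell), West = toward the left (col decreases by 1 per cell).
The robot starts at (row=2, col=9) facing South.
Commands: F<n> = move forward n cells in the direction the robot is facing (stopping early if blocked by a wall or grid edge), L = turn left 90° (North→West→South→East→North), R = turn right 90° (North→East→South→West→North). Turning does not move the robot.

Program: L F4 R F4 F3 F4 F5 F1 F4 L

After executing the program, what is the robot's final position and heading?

Start: (row=2, col=9), facing South
  L: turn left, now facing East
  F4: move forward 1/4 (blocked), now at (row=2, col=10)
  R: turn right, now facing South
  F4: move forward 0/4 (blocked), now at (row=2, col=10)
  F3: move forward 0/3 (blocked), now at (row=2, col=10)
  F4: move forward 0/4 (blocked), now at (row=2, col=10)
  F5: move forward 0/5 (blocked), now at (row=2, col=10)
  F1: move forward 0/1 (blocked), now at (row=2, col=10)
  F4: move forward 0/4 (blocked), now at (row=2, col=10)
  L: turn left, now facing East
Final: (row=2, col=10), facing East

Answer: Final position: (row=2, col=10), facing East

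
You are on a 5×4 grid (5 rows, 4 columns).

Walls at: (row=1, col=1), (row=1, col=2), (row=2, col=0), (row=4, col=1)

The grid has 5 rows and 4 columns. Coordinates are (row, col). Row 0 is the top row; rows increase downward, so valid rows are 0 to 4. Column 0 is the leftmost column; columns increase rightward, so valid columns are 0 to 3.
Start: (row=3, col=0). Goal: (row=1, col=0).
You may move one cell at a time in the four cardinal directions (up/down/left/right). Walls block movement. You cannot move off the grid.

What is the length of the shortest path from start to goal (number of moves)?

BFS from (row=3, col=0) until reaching (row=1, col=0):
  Distance 0: (row=3, col=0)
  Distance 1: (row=3, col=1), (row=4, col=0)
  Distance 2: (row=2, col=1), (row=3, col=2)
  Distance 3: (row=2, col=2), (row=3, col=3), (row=4, col=2)
  Distance 4: (row=2, col=3), (row=4, col=3)
  Distance 5: (row=1, col=3)
  Distance 6: (row=0, col=3)
  Distance 7: (row=0, col=2)
  Distance 8: (row=0, col=1)
  Distance 9: (row=0, col=0)
  Distance 10: (row=1, col=0)  <- goal reached here
One shortest path (10 moves): (row=3, col=0) -> (row=3, col=1) -> (row=3, col=2) -> (row=3, col=3) -> (row=2, col=3) -> (row=1, col=3) -> (row=0, col=3) -> (row=0, col=2) -> (row=0, col=1) -> (row=0, col=0) -> (row=1, col=0)

Answer: Shortest path length: 10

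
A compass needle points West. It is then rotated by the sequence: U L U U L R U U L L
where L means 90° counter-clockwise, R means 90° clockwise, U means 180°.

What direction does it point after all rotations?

Answer: Final heading: South

Derivation:
Start: West
  U (U-turn (180°)) -> East
  L (left (90° counter-clockwise)) -> North
  U (U-turn (180°)) -> South
  U (U-turn (180°)) -> North
  L (left (90° counter-clockwise)) -> West
  R (right (90° clockwise)) -> North
  U (U-turn (180°)) -> South
  U (U-turn (180°)) -> North
  L (left (90° counter-clockwise)) -> West
  L (left (90° counter-clockwise)) -> South
Final: South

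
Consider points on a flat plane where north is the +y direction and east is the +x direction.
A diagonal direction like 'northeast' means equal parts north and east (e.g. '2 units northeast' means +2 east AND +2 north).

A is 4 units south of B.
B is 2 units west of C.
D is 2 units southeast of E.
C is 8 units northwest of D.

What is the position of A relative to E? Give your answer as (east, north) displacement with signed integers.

Answer: A is at (east=-8, north=2) relative to E.

Derivation:
Place E at the origin (east=0, north=0).
  D is 2 units southeast of E: delta (east=+2, north=-2); D at (east=2, north=-2).
  C is 8 units northwest of D: delta (east=-8, north=+8); C at (east=-6, north=6).
  B is 2 units west of C: delta (east=-2, north=+0); B at (east=-8, north=6).
  A is 4 units south of B: delta (east=+0, north=-4); A at (east=-8, north=2).
Therefore A relative to E: (east=-8, north=2).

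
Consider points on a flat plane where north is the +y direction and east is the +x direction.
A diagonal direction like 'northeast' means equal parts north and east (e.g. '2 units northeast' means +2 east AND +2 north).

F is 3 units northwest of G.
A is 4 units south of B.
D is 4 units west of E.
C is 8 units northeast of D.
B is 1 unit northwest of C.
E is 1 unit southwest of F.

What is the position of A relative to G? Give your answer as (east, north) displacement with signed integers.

Answer: A is at (east=-1, north=7) relative to G.

Derivation:
Place G at the origin (east=0, north=0).
  F is 3 units northwest of G: delta (east=-3, north=+3); F at (east=-3, north=3).
  E is 1 unit southwest of F: delta (east=-1, north=-1); E at (east=-4, north=2).
  D is 4 units west of E: delta (east=-4, north=+0); D at (east=-8, north=2).
  C is 8 units northeast of D: delta (east=+8, north=+8); C at (east=0, north=10).
  B is 1 unit northwest of C: delta (east=-1, north=+1); B at (east=-1, north=11).
  A is 4 units south of B: delta (east=+0, north=-4); A at (east=-1, north=7).
Therefore A relative to G: (east=-1, north=7).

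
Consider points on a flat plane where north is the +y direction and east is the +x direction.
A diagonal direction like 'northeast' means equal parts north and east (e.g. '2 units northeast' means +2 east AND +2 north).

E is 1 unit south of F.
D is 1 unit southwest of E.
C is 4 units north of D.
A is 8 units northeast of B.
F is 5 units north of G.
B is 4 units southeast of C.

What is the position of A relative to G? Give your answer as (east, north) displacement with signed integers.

Place G at the origin (east=0, north=0).
  F is 5 units north of G: delta (east=+0, north=+5); F at (east=0, north=5).
  E is 1 unit south of F: delta (east=+0, north=-1); E at (east=0, north=4).
  D is 1 unit southwest of E: delta (east=-1, north=-1); D at (east=-1, north=3).
  C is 4 units north of D: delta (east=+0, north=+4); C at (east=-1, north=7).
  B is 4 units southeast of C: delta (east=+4, north=-4); B at (east=3, north=3).
  A is 8 units northeast of B: delta (east=+8, north=+8); A at (east=11, north=11).
Therefore A relative to G: (east=11, north=11).

Answer: A is at (east=11, north=11) relative to G.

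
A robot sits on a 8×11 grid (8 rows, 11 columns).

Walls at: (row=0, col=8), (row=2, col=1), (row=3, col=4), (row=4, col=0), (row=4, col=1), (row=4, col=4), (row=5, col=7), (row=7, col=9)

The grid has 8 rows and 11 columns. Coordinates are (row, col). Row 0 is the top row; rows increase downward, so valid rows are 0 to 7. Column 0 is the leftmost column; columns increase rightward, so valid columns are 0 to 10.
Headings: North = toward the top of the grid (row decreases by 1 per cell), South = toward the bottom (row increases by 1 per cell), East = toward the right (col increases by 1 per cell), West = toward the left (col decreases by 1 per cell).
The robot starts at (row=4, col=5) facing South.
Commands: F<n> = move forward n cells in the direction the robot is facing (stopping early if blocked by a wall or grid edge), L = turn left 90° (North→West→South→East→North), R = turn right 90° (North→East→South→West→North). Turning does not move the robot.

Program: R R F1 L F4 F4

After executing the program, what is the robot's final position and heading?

Start: (row=4, col=5), facing South
  R: turn right, now facing West
  R: turn right, now facing North
  F1: move forward 1, now at (row=3, col=5)
  L: turn left, now facing West
  F4: move forward 0/4 (blocked), now at (row=3, col=5)
  F4: move forward 0/4 (blocked), now at (row=3, col=5)
Final: (row=3, col=5), facing West

Answer: Final position: (row=3, col=5), facing West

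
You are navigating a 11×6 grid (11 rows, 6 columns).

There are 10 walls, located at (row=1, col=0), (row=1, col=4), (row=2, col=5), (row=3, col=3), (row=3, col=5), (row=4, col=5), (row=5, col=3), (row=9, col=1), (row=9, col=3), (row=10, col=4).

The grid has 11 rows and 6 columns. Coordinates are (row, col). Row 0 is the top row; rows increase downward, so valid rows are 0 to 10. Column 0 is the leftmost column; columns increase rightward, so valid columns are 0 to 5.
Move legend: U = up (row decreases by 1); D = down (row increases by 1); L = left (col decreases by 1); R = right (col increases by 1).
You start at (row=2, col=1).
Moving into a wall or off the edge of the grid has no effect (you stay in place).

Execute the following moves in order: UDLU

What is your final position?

Start: (row=2, col=1)
  U (up): (row=2, col=1) -> (row=1, col=1)
  D (down): (row=1, col=1) -> (row=2, col=1)
  L (left): (row=2, col=1) -> (row=2, col=0)
  U (up): blocked, stay at (row=2, col=0)
Final: (row=2, col=0)

Answer: Final position: (row=2, col=0)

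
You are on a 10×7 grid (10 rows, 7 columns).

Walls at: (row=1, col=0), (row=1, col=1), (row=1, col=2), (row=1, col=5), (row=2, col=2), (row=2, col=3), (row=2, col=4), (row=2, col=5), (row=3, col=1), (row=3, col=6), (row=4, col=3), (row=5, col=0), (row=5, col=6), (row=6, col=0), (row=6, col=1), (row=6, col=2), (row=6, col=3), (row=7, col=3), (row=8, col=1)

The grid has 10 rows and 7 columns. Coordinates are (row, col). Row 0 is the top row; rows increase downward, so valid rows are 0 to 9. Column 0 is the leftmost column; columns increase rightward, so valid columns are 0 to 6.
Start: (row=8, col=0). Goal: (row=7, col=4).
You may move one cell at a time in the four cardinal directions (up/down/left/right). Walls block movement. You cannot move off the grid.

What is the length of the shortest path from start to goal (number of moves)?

BFS from (row=8, col=0) until reaching (row=7, col=4):
  Distance 0: (row=8, col=0)
  Distance 1: (row=7, col=0), (row=9, col=0)
  Distance 2: (row=7, col=1), (row=9, col=1)
  Distance 3: (row=7, col=2), (row=9, col=2)
  Distance 4: (row=8, col=2), (row=9, col=3)
  Distance 5: (row=8, col=3), (row=9, col=4)
  Distance 6: (row=8, col=4), (row=9, col=5)
  Distance 7: (row=7, col=4), (row=8, col=5), (row=9, col=6)  <- goal reached here
One shortest path (7 moves): (row=8, col=0) -> (row=9, col=0) -> (row=9, col=1) -> (row=9, col=2) -> (row=9, col=3) -> (row=9, col=4) -> (row=8, col=4) -> (row=7, col=4)

Answer: Shortest path length: 7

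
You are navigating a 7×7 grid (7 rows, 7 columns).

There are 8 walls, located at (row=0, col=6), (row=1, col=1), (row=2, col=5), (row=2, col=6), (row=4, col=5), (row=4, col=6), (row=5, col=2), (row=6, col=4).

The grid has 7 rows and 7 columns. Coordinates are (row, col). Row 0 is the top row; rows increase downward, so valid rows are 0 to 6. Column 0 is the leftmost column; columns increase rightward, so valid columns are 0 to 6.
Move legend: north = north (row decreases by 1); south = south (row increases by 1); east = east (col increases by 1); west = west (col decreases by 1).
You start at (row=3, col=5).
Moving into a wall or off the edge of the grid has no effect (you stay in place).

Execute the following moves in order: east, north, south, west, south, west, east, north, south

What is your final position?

Answer: Final position: (row=3, col=5)

Derivation:
Start: (row=3, col=5)
  east (east): (row=3, col=5) -> (row=3, col=6)
  north (north): blocked, stay at (row=3, col=6)
  south (south): blocked, stay at (row=3, col=6)
  west (west): (row=3, col=6) -> (row=3, col=5)
  south (south): blocked, stay at (row=3, col=5)
  west (west): (row=3, col=5) -> (row=3, col=4)
  east (east): (row=3, col=4) -> (row=3, col=5)
  north (north): blocked, stay at (row=3, col=5)
  south (south): blocked, stay at (row=3, col=5)
Final: (row=3, col=5)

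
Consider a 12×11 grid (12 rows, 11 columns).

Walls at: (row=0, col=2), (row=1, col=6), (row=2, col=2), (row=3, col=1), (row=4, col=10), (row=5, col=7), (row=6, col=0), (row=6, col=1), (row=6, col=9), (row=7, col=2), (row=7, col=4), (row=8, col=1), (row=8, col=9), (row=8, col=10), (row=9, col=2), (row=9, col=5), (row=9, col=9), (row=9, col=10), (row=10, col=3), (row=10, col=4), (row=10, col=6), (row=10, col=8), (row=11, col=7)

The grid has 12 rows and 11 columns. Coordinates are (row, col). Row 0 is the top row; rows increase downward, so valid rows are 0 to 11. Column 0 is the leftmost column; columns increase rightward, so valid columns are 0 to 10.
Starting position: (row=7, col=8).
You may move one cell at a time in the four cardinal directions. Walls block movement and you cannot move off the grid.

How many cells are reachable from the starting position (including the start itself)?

BFS flood-fill from (row=7, col=8):
  Distance 0: (row=7, col=8)
  Distance 1: (row=6, col=8), (row=7, col=7), (row=7, col=9), (row=8, col=8)
  Distance 2: (row=5, col=8), (row=6, col=7), (row=7, col=6), (row=7, col=10), (row=8, col=7), (row=9, col=8)
  Distance 3: (row=4, col=8), (row=5, col=9), (row=6, col=6), (row=6, col=10), (row=7, col=5), (row=8, col=6), (row=9, col=7)
  Distance 4: (row=3, col=8), (row=4, col=7), (row=4, col=9), (row=5, col=6), (row=5, col=10), (row=6, col=5), (row=8, col=5), (row=9, col=6), (row=10, col=7)
  Distance 5: (row=2, col=8), (row=3, col=7), (row=3, col=9), (row=4, col=6), (row=5, col=5), (row=6, col=4), (row=8, col=4)
  Distance 6: (row=1, col=8), (row=2, col=7), (row=2, col=9), (row=3, col=6), (row=3, col=10), (row=4, col=5), (row=5, col=4), (row=6, col=3), (row=8, col=3), (row=9, col=4)
  Distance 7: (row=0, col=8), (row=1, col=7), (row=1, col=9), (row=2, col=6), (row=2, col=10), (row=3, col=5), (row=4, col=4), (row=5, col=3), (row=6, col=2), (row=7, col=3), (row=8, col=2), (row=9, col=3)
  Distance 8: (row=0, col=7), (row=0, col=9), (row=1, col=10), (row=2, col=5), (row=3, col=4), (row=4, col=3), (row=5, col=2)
  Distance 9: (row=0, col=6), (row=0, col=10), (row=1, col=5), (row=2, col=4), (row=3, col=3), (row=4, col=2), (row=5, col=1)
  Distance 10: (row=0, col=5), (row=1, col=4), (row=2, col=3), (row=3, col=2), (row=4, col=1), (row=5, col=0)
  Distance 11: (row=0, col=4), (row=1, col=3), (row=4, col=0)
  Distance 12: (row=0, col=3), (row=1, col=2), (row=3, col=0)
  Distance 13: (row=1, col=1), (row=2, col=0)
  Distance 14: (row=0, col=1), (row=1, col=0), (row=2, col=1)
  Distance 15: (row=0, col=0)
Total reachable: 88 (grid has 109 open cells total)

Answer: Reachable cells: 88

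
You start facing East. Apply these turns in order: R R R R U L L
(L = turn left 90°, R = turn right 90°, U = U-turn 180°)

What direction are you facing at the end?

Answer: Final heading: East

Derivation:
Start: East
  R (right (90° clockwise)) -> South
  R (right (90° clockwise)) -> West
  R (right (90° clockwise)) -> North
  R (right (90° clockwise)) -> East
  U (U-turn (180°)) -> West
  L (left (90° counter-clockwise)) -> South
  L (left (90° counter-clockwise)) -> East
Final: East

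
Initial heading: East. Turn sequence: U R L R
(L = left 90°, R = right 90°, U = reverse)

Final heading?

Answer: Final heading: North

Derivation:
Start: East
  U (U-turn (180°)) -> West
  R (right (90° clockwise)) -> North
  L (left (90° counter-clockwise)) -> West
  R (right (90° clockwise)) -> North
Final: North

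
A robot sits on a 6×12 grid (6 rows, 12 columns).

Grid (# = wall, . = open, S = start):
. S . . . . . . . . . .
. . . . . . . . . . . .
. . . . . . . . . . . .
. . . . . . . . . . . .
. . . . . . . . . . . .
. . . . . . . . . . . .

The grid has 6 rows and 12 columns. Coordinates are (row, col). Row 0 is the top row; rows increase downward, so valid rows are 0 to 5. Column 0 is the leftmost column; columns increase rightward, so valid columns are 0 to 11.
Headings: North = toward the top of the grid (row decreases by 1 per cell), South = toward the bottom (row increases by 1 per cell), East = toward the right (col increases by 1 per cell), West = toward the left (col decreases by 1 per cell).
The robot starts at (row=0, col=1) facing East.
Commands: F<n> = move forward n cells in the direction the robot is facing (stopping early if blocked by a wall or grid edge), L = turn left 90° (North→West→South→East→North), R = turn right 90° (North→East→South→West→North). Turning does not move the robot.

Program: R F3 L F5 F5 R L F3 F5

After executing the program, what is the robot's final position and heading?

Answer: Final position: (row=3, col=11), facing East

Derivation:
Start: (row=0, col=1), facing East
  R: turn right, now facing South
  F3: move forward 3, now at (row=3, col=1)
  L: turn left, now facing East
  F5: move forward 5, now at (row=3, col=6)
  F5: move forward 5, now at (row=3, col=11)
  R: turn right, now facing South
  L: turn left, now facing East
  F3: move forward 0/3 (blocked), now at (row=3, col=11)
  F5: move forward 0/5 (blocked), now at (row=3, col=11)
Final: (row=3, col=11), facing East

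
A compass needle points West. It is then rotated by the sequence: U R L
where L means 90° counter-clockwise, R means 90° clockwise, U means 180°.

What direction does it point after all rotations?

Answer: Final heading: East

Derivation:
Start: West
  U (U-turn (180°)) -> East
  R (right (90° clockwise)) -> South
  L (left (90° counter-clockwise)) -> East
Final: East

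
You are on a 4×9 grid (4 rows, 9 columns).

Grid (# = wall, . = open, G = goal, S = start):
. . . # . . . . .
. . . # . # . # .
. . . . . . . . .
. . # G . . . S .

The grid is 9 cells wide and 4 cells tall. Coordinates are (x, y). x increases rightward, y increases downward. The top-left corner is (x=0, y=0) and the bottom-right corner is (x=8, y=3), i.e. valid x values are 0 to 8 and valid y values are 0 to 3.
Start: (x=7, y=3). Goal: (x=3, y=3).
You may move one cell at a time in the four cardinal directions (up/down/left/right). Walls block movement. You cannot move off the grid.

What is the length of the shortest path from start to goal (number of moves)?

Answer: Shortest path length: 4

Derivation:
BFS from (x=7, y=3) until reaching (x=3, y=3):
  Distance 0: (x=7, y=3)
  Distance 1: (x=7, y=2), (x=6, y=3), (x=8, y=3)
  Distance 2: (x=6, y=2), (x=8, y=2), (x=5, y=3)
  Distance 3: (x=6, y=1), (x=8, y=1), (x=5, y=2), (x=4, y=3)
  Distance 4: (x=6, y=0), (x=8, y=0), (x=4, y=2), (x=3, y=3)  <- goal reached here
One shortest path (4 moves): (x=7, y=3) -> (x=6, y=3) -> (x=5, y=3) -> (x=4, y=3) -> (x=3, y=3)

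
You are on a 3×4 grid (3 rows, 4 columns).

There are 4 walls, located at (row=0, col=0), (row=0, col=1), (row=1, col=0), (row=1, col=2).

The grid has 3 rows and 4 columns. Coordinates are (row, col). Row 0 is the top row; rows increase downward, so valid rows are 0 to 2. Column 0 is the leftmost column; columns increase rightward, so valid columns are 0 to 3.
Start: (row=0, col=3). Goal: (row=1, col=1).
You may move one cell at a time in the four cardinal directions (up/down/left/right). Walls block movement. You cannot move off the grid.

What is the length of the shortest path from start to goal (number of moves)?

Answer: Shortest path length: 5

Derivation:
BFS from (row=0, col=3) until reaching (row=1, col=1):
  Distance 0: (row=0, col=3)
  Distance 1: (row=0, col=2), (row=1, col=3)
  Distance 2: (row=2, col=3)
  Distance 3: (row=2, col=2)
  Distance 4: (row=2, col=1)
  Distance 5: (row=1, col=1), (row=2, col=0)  <- goal reached here
One shortest path (5 moves): (row=0, col=3) -> (row=1, col=3) -> (row=2, col=3) -> (row=2, col=2) -> (row=2, col=1) -> (row=1, col=1)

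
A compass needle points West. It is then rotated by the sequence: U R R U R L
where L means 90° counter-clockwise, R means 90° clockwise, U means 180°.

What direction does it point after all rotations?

Start: West
  U (U-turn (180°)) -> East
  R (right (90° clockwise)) -> South
  R (right (90° clockwise)) -> West
  U (U-turn (180°)) -> East
  R (right (90° clockwise)) -> South
  L (left (90° counter-clockwise)) -> East
Final: East

Answer: Final heading: East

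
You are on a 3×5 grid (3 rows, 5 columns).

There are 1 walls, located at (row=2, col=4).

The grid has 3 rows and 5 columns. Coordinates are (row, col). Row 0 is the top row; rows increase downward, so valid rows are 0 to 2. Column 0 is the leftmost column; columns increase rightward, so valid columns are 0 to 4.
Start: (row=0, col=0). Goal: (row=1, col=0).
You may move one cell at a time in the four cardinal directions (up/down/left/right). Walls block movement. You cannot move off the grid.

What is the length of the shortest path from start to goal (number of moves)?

Answer: Shortest path length: 1

Derivation:
BFS from (row=0, col=0) until reaching (row=1, col=0):
  Distance 0: (row=0, col=0)
  Distance 1: (row=0, col=1), (row=1, col=0)  <- goal reached here
One shortest path (1 moves): (row=0, col=0) -> (row=1, col=0)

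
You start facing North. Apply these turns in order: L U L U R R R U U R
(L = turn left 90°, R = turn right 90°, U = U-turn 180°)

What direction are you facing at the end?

Start: North
  L (left (90° counter-clockwise)) -> West
  U (U-turn (180°)) -> East
  L (left (90° counter-clockwise)) -> North
  U (U-turn (180°)) -> South
  R (right (90° clockwise)) -> West
  R (right (90° clockwise)) -> North
  R (right (90° clockwise)) -> East
  U (U-turn (180°)) -> West
  U (U-turn (180°)) -> East
  R (right (90° clockwise)) -> South
Final: South

Answer: Final heading: South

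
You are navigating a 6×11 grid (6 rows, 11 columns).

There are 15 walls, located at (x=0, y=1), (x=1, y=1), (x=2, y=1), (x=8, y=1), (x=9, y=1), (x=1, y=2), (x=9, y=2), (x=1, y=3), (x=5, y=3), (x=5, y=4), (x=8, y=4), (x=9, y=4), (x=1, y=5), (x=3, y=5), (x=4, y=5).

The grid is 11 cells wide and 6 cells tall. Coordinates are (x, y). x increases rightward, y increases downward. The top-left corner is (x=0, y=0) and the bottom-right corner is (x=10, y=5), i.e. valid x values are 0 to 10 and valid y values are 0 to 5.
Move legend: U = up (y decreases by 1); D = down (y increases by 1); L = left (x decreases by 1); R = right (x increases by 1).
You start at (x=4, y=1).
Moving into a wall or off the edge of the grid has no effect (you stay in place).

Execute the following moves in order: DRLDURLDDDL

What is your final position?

Start: (x=4, y=1)
  D (down): (x=4, y=1) -> (x=4, y=2)
  R (right): (x=4, y=2) -> (x=5, y=2)
  L (left): (x=5, y=2) -> (x=4, y=2)
  D (down): (x=4, y=2) -> (x=4, y=3)
  U (up): (x=4, y=3) -> (x=4, y=2)
  R (right): (x=4, y=2) -> (x=5, y=2)
  L (left): (x=5, y=2) -> (x=4, y=2)
  D (down): (x=4, y=2) -> (x=4, y=3)
  D (down): (x=4, y=3) -> (x=4, y=4)
  D (down): blocked, stay at (x=4, y=4)
  L (left): (x=4, y=4) -> (x=3, y=4)
Final: (x=3, y=4)

Answer: Final position: (x=3, y=4)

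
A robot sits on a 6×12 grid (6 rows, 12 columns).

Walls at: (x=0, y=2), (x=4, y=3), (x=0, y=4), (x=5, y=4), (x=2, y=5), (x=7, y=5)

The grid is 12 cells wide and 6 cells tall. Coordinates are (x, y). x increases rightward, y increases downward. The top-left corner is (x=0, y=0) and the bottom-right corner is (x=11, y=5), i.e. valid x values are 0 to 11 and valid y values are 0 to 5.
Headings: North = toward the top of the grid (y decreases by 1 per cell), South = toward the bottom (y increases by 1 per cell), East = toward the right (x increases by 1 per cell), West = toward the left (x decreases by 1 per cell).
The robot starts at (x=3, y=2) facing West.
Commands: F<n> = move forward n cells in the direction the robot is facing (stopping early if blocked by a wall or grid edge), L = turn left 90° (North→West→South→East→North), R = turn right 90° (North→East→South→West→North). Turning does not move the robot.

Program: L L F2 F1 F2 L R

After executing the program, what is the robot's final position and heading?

Start: (x=3, y=2), facing West
  L: turn left, now facing South
  L: turn left, now facing East
  F2: move forward 2, now at (x=5, y=2)
  F1: move forward 1, now at (x=6, y=2)
  F2: move forward 2, now at (x=8, y=2)
  L: turn left, now facing North
  R: turn right, now facing East
Final: (x=8, y=2), facing East

Answer: Final position: (x=8, y=2), facing East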